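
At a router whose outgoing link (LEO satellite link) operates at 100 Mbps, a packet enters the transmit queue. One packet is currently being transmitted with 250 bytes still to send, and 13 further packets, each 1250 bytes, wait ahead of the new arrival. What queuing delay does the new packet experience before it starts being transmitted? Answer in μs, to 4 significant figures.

Each queued packet: L/R = 10000/100000000 = 100 μs.
13 queued → 1300 μs.
Plus remaining 2000 bits of current packet: 20 μs.
Queuing delay = 1320 μs.

1320 μs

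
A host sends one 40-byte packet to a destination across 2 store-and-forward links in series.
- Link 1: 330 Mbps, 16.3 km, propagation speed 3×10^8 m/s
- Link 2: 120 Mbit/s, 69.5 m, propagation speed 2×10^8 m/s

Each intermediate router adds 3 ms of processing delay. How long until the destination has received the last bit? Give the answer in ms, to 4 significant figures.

3.058 ms

L = 40 × 8 = 320 bits.
Transmission delays (L/R per hop): 0.000969697, 0.00266667 ms; sum = 0.00363636 ms.
Propagation delays (d/s per hop): 0.0543333, 0.0003475 ms; sum = 0.0546808 ms.
Processing at 1 router(s): 1 × 3 ms = 3 ms.
End-to-end = 3.058 ms.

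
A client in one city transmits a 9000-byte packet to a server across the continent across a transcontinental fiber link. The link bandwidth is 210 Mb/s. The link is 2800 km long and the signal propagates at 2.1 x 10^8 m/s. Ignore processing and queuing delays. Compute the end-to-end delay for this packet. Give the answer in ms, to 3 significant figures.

L = 9000 × 8 = 72000 bits.
Transmission delay = L/R = 72000 / 210000000 = 0.342857 ms.
Propagation delay = d/s = 2800000 m / 210000000 m/s = 13.3333 ms.
Total = 13.7 ms.

13.7 ms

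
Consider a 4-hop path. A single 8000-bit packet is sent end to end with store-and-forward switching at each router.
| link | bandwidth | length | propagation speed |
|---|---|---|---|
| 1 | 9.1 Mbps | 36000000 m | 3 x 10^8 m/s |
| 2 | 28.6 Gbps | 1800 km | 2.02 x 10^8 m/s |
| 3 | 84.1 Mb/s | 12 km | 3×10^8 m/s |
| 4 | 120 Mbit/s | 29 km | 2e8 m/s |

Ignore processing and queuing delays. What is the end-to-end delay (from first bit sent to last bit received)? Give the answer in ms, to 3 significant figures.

Transmission delays (L/R per hop): 0.879121, 0.00027972, 0.0951249, 0.0666667 ms; sum = 1.04119 ms.
Propagation delays (d/s per hop): 120, 8.91089, 0.04, 0.145 ms; sum = 129.096 ms.
End-to-end = 130 ms.

130 ms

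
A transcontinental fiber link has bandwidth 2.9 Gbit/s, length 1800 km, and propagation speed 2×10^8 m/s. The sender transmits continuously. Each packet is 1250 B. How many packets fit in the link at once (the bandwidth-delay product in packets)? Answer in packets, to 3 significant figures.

Propagation delay = 1800000 / 200000000 = 0.009 s.
BDP = R × t_prop = 2900000000 × 0.009 = 26100000 bits.
In packets of 10000 bits: 2610 packets.

2610 packets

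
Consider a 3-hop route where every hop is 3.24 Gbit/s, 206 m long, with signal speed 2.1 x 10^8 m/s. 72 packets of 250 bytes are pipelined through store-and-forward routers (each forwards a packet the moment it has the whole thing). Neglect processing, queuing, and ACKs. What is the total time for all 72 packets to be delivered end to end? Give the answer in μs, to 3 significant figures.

48.6 μs

Per-hop transmission t_tx = L/R = 2000/3240000000 = 0.617284 μs.
Per-hop propagation t_prop = 206/210000000 = 0.980952 μs.
Pipeline fill: first packet needs 3·t_tx to clear all hops; remaining 71 packets each add one t_tx.
Total = (3+72-1)·t_tx + 3·t_prop = 74·0.617284 + 3·0.980952 = 48.6 μs.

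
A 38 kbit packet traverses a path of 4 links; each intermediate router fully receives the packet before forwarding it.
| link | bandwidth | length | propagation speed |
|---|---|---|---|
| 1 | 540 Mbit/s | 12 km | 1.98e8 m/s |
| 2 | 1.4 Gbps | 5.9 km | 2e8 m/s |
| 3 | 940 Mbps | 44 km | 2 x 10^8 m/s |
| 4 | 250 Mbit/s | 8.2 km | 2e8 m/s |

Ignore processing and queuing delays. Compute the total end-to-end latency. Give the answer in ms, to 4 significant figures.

0.6410 ms

L = 38000 bits.
Transmission delays (L/R per hop): 0.0703704, 0.0271429, 0.0404255, 0.152 ms; sum = 0.289939 ms.
Propagation delays (d/s per hop): 0.0606061, 0.0295, 0.22, 0.041 ms; sum = 0.351106 ms.
End-to-end = 0.6410 ms.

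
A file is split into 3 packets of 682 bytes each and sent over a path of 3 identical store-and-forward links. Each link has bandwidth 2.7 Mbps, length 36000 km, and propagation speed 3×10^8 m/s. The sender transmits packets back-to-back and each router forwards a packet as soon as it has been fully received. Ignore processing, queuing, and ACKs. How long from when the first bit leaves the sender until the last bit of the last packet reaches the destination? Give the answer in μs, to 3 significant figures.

370000 μs

Per-hop transmission t_tx = L/R = 5456/2700000 = 2020.74 μs.
Per-hop propagation t_prop = 36000000/300000000 = 120000 μs.
Pipeline fill: first packet needs 3·t_tx to clear all hops; remaining 2 packets each add one t_tx.
Total = (3+3-1)·t_tx + 3·t_prop = 5·2020.74 + 3·120000 = 370000 μs.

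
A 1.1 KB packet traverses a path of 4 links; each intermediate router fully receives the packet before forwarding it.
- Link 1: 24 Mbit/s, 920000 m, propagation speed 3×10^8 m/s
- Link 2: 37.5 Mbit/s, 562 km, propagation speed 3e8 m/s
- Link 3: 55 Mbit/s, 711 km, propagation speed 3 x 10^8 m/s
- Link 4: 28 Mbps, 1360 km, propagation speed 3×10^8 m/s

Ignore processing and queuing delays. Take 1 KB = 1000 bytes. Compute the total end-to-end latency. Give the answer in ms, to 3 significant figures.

12.9 ms

L = 8800 bits.
Transmission delays (L/R per hop): 0.366667, 0.234667, 0.16, 0.314286 ms; sum = 1.07562 ms.
Propagation delays (d/s per hop): 3.06667, 1.87333, 2.37, 4.53333 ms; sum = 11.8433 ms.
End-to-end = 12.9 ms.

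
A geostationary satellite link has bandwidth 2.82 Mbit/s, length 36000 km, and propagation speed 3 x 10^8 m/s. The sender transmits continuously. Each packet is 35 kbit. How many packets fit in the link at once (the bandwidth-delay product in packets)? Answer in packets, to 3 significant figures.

Propagation delay = 36000000 / 300000000 = 0.12 s.
BDP = R × t_prop = 2820000 × 0.12 = 338400 bits.
In packets of 35000 bits: 9.67 packets.

9.67 packets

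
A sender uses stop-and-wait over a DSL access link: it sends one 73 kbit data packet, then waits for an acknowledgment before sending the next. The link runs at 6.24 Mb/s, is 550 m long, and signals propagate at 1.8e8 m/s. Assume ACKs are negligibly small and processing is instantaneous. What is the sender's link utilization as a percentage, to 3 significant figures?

99.9 %

t_tx = L/R = 73000/6240000 = 0.0116987 s.
t_prop = 550/180000000 = 3.05556e-06 s; RTT = 6.11111e-06 s.
Cycle = t_tx + RTT = 0.0117048 s.
Utilization = t_tx / cycle = 0.0116987/0.0117048 = 99.9 %.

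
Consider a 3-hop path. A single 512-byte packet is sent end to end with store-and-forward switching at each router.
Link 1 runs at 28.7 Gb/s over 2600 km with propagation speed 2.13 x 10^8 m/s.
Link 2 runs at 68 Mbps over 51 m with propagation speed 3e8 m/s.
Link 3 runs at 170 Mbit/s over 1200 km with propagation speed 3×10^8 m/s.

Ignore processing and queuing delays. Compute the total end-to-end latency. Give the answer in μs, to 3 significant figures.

16300 μs

L = 512 × 8 = 4096 bits.
Transmission delays (L/R per hop): 0.142718, 60.2353, 24.0941 μs; sum = 84.4721 μs.
Propagation delays (d/s per hop): 12206.6, 0.17, 4000 μs; sum = 16206.7 μs.
End-to-end = 16300 μs.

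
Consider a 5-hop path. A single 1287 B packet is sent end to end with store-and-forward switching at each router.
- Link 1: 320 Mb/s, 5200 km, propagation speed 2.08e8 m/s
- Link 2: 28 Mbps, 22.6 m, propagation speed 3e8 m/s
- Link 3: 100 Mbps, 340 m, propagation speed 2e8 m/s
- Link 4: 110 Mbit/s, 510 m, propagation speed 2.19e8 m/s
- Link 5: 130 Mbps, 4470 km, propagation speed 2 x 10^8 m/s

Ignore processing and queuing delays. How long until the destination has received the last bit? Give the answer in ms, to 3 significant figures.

48.0 ms

L = 1287 × 8 = 10296 bits.
Transmission delays (L/R per hop): 0.032175, 0.367714, 0.10296, 0.0936, 0.0792 ms; sum = 0.675649 ms.
Propagation delays (d/s per hop): 25, 7.53333e-05, 0.0017, 0.00232877, 22.35 ms; sum = 47.3541 ms.
End-to-end = 48.0 ms.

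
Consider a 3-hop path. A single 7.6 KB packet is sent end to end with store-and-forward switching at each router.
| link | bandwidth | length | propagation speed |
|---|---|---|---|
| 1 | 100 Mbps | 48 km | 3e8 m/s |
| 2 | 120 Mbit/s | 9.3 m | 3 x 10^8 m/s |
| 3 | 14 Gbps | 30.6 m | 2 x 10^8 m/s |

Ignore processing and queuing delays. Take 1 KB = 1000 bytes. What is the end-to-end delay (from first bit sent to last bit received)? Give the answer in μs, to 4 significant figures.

L = 60800 bits.
Transmission delays (L/R per hop): 608, 506.667, 4.34286 μs; sum = 1119.01 μs.
Propagation delays (d/s per hop): 160, 0.031, 0.153 μs; sum = 160.184 μs.
End-to-end = 1279 μs.

1279 μs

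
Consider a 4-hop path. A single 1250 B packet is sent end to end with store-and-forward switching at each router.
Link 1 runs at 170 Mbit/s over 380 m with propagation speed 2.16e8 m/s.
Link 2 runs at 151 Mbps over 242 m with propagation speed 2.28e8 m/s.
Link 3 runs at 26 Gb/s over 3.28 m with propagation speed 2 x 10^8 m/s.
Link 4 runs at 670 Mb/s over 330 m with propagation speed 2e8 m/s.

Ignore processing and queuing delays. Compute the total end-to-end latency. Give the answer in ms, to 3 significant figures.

L = 1250 × 8 = 10000 bits.
Transmission delays (L/R per hop): 0.0588235, 0.0662252, 0.000384615, 0.0149254 ms; sum = 0.140359 ms.
Propagation delays (d/s per hop): 0.00175926, 0.0010614, 1.64e-05, 0.00165 ms; sum = 0.00448706 ms.
End-to-end = 0.145 ms.

0.145 ms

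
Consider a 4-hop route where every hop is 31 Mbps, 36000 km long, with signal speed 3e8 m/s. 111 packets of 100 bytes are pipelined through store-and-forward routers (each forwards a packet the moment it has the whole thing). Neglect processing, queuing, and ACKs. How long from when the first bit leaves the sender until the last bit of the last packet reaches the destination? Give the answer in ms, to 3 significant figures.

Per-hop transmission t_tx = L/R = 800/31000000 = 0.0258065 ms.
Per-hop propagation t_prop = 36000000/300000000 = 120 ms.
Pipeline fill: first packet needs 4·t_tx to clear all hops; remaining 110 packets each add one t_tx.
Total = (4+111-1)·t_tx + 4·t_prop = 114·0.0258065 + 4·120 = 483 ms.

483 ms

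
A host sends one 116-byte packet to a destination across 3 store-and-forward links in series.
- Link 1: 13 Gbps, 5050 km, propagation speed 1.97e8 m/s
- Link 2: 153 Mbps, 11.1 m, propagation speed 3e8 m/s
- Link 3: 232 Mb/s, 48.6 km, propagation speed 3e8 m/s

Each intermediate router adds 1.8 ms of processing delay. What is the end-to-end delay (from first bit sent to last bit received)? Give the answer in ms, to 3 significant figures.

29.4 ms

L = 116 × 8 = 928 bits.
Transmission delays (L/R per hop): 7.13846e-05, 0.00606536, 0.004 ms; sum = 0.0101367 ms.
Propagation delays (d/s per hop): 25.6345, 3.7e-05, 0.162 ms; sum = 25.7966 ms.
Processing at 2 router(s): 2 × 1.8 ms = 3.6 ms.
End-to-end = 29.4 ms.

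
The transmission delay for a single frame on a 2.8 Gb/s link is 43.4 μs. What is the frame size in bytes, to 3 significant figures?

15200 bytes

L = R × t_tx = 2800000000 b/s × 4.34e-05 s = 121520 bits.
In bytes: 121520 / 8 = 15200 bytes.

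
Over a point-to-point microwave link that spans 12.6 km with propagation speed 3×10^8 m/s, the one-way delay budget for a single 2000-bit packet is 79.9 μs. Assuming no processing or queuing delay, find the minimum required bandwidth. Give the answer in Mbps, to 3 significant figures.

Propagation delay = 12600 / 300000000 = 42 μs.
Transmission budget = 79.9 − 42 = 37.9 μs.
R ≥ L / t_tx = 2000 bits / 3.79e-05 s = 52.8 Mbps.

52.8 Mbps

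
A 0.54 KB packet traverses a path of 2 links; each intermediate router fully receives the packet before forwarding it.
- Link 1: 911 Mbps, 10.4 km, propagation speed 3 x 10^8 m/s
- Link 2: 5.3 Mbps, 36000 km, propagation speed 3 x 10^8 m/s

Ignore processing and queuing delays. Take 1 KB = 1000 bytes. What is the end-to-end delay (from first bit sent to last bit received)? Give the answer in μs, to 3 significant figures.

L = 4320 bits.
Transmission delays (L/R per hop): 4.74204, 815.094 μs; sum = 819.836 μs.
Propagation delays (d/s per hop): 34.6667, 120000 μs; sum = 120035 μs.
End-to-end = 121000 μs.

121000 μs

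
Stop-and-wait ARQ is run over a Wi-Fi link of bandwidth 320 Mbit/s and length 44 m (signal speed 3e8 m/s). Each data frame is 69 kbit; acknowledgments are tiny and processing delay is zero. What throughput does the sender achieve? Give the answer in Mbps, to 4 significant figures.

t_tx = L/R = 69000/320000000 = 0.000215625 s.
t_prop = 44/300000000 = 1.46667e-07 s; RTT = 2.93333e-07 s.
Cycle = t_tx + RTT = 0.000215918 s.
Throughput = L / cycle = 69000 / 0.000215918 = 319.6 Mbps.

319.6 Mbps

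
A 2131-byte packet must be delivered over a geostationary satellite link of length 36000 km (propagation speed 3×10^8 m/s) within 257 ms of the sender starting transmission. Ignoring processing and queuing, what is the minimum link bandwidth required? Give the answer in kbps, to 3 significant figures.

L = 17048 bits.
Propagation delay = 36000000 / 300000000 = 120 ms.
Transmission budget = 257 − 120 = 137 ms.
R ≥ L / t_tx = 17048 bits / 0.137 s = 124 kbps.

124 kbps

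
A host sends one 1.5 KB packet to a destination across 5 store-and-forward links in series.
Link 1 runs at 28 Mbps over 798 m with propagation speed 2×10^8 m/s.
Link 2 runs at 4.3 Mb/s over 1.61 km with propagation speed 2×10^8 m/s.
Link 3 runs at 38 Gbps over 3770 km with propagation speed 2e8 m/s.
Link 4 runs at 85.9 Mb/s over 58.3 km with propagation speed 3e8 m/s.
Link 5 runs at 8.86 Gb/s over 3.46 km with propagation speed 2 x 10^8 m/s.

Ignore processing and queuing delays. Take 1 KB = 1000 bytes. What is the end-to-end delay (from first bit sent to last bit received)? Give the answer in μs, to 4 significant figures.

22430 μs

L = 12000 bits.
Transmission delays (L/R per hop): 428.571, 2790.7, 0.315789, 139.697, 1.3544 μs; sum = 3360.64 μs.
Propagation delays (d/s per hop): 3.99, 8.05, 18850, 194.333, 17.3 μs; sum = 19073.7 μs.
End-to-end = 22430 μs.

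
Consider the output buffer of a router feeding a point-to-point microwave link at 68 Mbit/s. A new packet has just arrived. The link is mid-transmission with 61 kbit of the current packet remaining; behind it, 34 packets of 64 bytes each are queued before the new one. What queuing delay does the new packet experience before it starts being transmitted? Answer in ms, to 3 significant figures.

1.15 ms

Each queued packet: L/R = 512/68000000 = 0.00752941 ms.
34 queued → 0.256 ms.
Plus remaining 61000 bits of current packet: 0.897059 ms.
Queuing delay = 1.15 ms.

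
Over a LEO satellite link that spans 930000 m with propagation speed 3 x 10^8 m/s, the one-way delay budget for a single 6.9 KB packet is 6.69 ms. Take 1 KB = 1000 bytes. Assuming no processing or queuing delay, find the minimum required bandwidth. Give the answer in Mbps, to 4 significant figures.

15.38 Mbps

L = 55200 bits.
Propagation delay = 930000 / 300000000 = 3.1 ms.
Transmission budget = 6.69 − 3.1 = 3.59 ms.
R ≥ L / t_tx = 55200 bits / 0.00359 s = 15.38 Mbps.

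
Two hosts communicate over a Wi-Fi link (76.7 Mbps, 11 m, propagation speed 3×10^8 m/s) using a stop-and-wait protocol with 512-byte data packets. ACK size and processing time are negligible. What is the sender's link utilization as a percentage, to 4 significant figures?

t_tx = L/R = 4096/76700000 = 5.34029e-05 s.
t_prop = 11/300000000 = 3.66667e-08 s; RTT = 7.33333e-08 s.
Cycle = t_tx + RTT = 5.34762e-05 s.
Utilization = t_tx / cycle = 5.34029e-05/5.34762e-05 = 99.86 %.

99.86 %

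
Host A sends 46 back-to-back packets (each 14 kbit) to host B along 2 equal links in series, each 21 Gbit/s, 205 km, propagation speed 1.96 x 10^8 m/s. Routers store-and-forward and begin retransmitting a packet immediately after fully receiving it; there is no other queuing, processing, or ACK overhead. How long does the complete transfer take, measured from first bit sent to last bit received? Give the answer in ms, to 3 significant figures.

Per-hop transmission t_tx = L/R = 14000/21000000000 = 0.000666667 ms.
Per-hop propagation t_prop = 205000/196000000 = 1.04592 ms.
Pipeline fill: first packet needs 2·t_tx to clear all hops; remaining 45 packets each add one t_tx.
Total = (2+46-1)·t_tx + 2·t_prop = 47·0.000666667 + 2·1.04592 = 2.12 ms.

2.12 ms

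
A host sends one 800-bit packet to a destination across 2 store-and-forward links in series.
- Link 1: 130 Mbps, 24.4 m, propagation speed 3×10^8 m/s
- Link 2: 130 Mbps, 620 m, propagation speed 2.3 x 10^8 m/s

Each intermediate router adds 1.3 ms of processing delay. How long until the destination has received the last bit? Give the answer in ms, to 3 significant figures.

Transmission delay per hop = L/R = 800/130000000 = 0.00615385 ms; 2 hops → 0.0123077 ms.
Propagation delays (d/s per hop): 8.13333e-05, 0.00269565 ms; sum = 0.00277699 ms.
Processing at 1 router(s): 1 × 1.3 ms = 1.3 ms.
End-to-end = 1.32 ms.

1.32 ms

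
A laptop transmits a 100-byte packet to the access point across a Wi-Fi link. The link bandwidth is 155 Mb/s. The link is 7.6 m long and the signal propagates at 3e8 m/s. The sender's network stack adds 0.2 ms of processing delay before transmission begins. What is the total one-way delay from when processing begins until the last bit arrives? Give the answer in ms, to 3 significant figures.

0.205 ms

L = 100 × 8 = 800 bits.
Transmission delay = L/R = 800 / 155000000 = 0.00516129 ms.
Propagation delay = d/s = 7.6 m / 300000000 m/s = 2.53333e-05 ms.
Plus processing delay 0.2 ms = 0.2 ms.
Total = 0.205 ms.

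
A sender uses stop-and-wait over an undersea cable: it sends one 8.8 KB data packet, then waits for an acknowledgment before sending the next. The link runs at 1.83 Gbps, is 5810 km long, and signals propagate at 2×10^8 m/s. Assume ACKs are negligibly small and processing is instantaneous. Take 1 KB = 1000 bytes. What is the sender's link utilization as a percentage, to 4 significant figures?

t_tx = L/R = 70400/1830000000 = 3.84699e-05 s.
t_prop = 5810000/200000000 = 0.02905 s; RTT = 0.0581 s.
Cycle = t_tx + RTT = 0.0581385 s.
Utilization = t_tx / cycle = 3.84699e-05/0.0581385 = 0.06617 %.

0.06617 %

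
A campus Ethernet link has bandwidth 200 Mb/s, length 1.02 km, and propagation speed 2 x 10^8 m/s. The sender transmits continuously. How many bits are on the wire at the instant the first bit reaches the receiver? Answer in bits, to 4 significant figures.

Propagation delay = 1020 / 200000000 = 5.1e-06 s.
BDP = R × t_prop = 200000000 × 5.1e-06 = 1020 bits.

1020 bits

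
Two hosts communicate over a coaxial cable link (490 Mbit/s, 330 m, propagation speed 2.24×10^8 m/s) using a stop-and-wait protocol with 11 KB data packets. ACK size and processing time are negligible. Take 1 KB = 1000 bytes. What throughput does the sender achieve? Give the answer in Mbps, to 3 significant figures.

t_tx = L/R = 88000/490000000 = 0.000179592 s.
t_prop = 330/2.24e+08 = 1.47321e-06 s; RTT = 2.94643e-06 s.
Cycle = t_tx + RTT = 0.000182538 s.
Throughput = L / cycle = 88000 / 0.000182538 = 482 Mbps.

482 Mbps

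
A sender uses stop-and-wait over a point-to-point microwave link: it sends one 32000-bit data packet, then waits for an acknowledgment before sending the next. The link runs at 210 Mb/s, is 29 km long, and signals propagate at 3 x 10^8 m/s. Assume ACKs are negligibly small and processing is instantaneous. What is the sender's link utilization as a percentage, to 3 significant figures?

44.1 %

t_tx = L/R = 32000/210000000 = 0.000152381 s.
t_prop = 29000/300000000 = 9.66667e-05 s; RTT = 0.000193333 s.
Cycle = t_tx + RTT = 0.000345714 s.
Utilization = t_tx / cycle = 0.000152381/0.000345714 = 44.1 %.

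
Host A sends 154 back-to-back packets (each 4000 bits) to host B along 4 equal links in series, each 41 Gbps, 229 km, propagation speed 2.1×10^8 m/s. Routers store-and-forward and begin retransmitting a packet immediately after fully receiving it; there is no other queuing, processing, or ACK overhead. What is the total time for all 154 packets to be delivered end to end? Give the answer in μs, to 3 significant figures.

4380 μs

Per-hop transmission t_tx = L/R = 4000/41000000000 = 0.097561 μs.
Per-hop propagation t_prop = 229000/210000000 = 1090.48 μs.
Pipeline fill: first packet needs 4·t_tx to clear all hops; remaining 153 packets each add one t_tx.
Total = (4+154-1)·t_tx + 4·t_prop = 157·0.097561 + 4·1090.48 = 4380 μs.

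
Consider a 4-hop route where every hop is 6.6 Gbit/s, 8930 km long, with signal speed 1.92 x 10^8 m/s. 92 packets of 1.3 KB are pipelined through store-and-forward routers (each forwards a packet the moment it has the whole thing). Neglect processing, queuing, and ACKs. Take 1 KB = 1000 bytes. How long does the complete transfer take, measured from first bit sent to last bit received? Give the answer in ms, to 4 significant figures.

186.2 ms

Per-hop transmission t_tx = L/R = 10400/6600000000 = 0.00157576 ms.
Per-hop propagation t_prop = 8930000/192000000 = 46.5104 ms.
Pipeline fill: first packet needs 4·t_tx to clear all hops; remaining 91 packets each add one t_tx.
Total = (4+92-1)·t_tx + 4·t_prop = 95·0.00157576 + 4·46.5104 = 186.2 ms.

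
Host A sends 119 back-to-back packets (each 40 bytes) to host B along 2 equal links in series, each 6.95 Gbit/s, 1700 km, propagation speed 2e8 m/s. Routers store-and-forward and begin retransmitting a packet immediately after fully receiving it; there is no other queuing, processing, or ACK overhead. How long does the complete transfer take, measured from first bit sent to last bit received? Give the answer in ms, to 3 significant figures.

Per-hop transmission t_tx = L/R = 320/6950000000 = 4.60432e-05 ms.
Per-hop propagation t_prop = 1700000/200000000 = 8.5 ms.
Pipeline fill: first packet needs 2·t_tx to clear all hops; remaining 118 packets each add one t_tx.
Total = (2+119-1)·t_tx + 2·t_prop = 120·4.60432e-05 + 2·8.5 = 17.0 ms.

17.0 ms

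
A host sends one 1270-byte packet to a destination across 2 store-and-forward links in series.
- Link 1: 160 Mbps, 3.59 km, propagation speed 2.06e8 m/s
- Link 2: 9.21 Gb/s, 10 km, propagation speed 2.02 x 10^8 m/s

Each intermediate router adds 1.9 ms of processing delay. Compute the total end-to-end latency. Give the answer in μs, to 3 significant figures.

L = 1270 × 8 = 10160 bits.
Transmission delays (L/R per hop): 63.5, 1.10315 μs; sum = 64.6031 μs.
Propagation delays (d/s per hop): 17.4272, 49.505 μs; sum = 66.9321 μs.
Processing at 1 router(s): 1 × 1.9 ms = 1900 μs.
End-to-end = 2030 μs.

2030 μs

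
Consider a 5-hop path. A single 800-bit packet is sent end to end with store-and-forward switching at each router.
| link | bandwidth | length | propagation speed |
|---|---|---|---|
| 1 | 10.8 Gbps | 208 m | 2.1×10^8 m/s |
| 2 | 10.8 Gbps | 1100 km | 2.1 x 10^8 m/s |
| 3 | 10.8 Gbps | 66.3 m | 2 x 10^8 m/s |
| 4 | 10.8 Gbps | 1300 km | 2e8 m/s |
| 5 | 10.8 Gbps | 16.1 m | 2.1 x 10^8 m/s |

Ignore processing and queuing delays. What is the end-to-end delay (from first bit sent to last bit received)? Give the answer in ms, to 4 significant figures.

Transmission delay per hop = L/R = 800/10800000000 = 7.40741e-05 ms; 5 hops → 0.00037037 ms.
Propagation delays (d/s per hop): 0.000990476, 5.2381, 0.0003315, 6.5, 7.66667e-05 ms; sum = 11.7395 ms.
End-to-end = 11.74 ms.

11.74 ms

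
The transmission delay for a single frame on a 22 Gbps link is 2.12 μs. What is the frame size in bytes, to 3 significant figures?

5830 bytes

L = R × t_tx = 22000000000 b/s × 2.12e-06 s = 46640 bits.
In bytes: 46640 / 8 = 5830 bytes.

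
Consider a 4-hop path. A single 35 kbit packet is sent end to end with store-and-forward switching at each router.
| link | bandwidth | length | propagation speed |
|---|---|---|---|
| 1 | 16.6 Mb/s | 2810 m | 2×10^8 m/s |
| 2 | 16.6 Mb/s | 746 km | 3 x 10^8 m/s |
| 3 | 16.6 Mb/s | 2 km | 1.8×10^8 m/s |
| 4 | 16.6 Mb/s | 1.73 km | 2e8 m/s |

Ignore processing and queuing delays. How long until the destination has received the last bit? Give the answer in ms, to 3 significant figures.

L = 35000 bits.
Transmission delay per hop = L/R = 35000/1.66e+07 = 2.10843 ms; 4 hops → 8.43373 ms.
Propagation delays (d/s per hop): 0.01405, 2.48667, 0.0111111, 0.00865 ms; sum = 2.52048 ms.
End-to-end = 11.0 ms.

11.0 ms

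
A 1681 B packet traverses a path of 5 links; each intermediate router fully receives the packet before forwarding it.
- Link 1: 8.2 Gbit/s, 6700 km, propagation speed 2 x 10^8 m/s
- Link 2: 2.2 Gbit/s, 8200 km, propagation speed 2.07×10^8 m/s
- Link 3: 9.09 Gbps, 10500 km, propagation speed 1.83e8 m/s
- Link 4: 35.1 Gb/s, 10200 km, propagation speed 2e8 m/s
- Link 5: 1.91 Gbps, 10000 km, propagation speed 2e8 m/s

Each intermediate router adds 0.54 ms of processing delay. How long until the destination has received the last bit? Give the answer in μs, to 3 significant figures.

234000 μs

L = 1681 × 8 = 13448 bits.
Transmission delays (L/R per hop): 1.64, 6.11273, 1.47943, 0.383134, 7.04084 μs; sum = 16.6561 μs.
Propagation delays (d/s per hop): 33500, 39613.5, 57377, 51000, 50000 μs; sum = 231491 μs.
Processing at 4 router(s): 4 × 0.54 ms = 2160 μs.
End-to-end = 234000 μs.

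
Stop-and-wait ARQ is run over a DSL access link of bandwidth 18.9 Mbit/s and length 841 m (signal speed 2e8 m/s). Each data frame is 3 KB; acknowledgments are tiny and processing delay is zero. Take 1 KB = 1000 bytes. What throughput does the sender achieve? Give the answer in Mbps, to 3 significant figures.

18.8 Mbps

t_tx = L/R = 24000/18900000 = 0.00126984 s.
t_prop = 841/200000000 = 4.205e-06 s; RTT = 8.41e-06 s.
Cycle = t_tx + RTT = 0.00127825 s.
Throughput = L / cycle = 24000 / 0.00127825 = 18.8 Mbps.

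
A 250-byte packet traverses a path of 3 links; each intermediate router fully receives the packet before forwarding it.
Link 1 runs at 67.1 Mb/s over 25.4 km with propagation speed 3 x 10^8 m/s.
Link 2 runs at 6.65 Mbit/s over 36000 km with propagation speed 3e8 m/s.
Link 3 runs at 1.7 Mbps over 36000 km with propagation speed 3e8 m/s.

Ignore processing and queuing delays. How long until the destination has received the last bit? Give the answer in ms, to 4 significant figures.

241.6 ms

L = 250 × 8 = 2000 bits.
Transmission delays (L/R per hop): 0.0298063, 0.300752, 1.17647 ms; sum = 1.50703 ms.
Propagation delays (d/s per hop): 0.0846667, 120, 120 ms; sum = 240.085 ms.
End-to-end = 241.6 ms.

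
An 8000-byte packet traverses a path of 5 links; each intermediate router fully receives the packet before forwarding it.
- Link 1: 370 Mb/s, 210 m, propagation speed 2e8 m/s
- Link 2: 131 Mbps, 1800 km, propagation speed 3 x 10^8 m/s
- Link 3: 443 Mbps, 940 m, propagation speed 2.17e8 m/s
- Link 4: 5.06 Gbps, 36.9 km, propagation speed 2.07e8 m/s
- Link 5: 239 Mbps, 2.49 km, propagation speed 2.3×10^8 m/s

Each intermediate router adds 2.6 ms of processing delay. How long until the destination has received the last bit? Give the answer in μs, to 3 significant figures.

17700 μs

L = 8000 × 8 = 64000 bits.
Transmission delays (L/R per hop): 172.973, 488.55, 144.47, 12.6482, 267.782 μs; sum = 1086.42 μs.
Propagation delays (d/s per hop): 1.05, 6000, 4.3318, 178.261, 10.8261 μs; sum = 6194.47 μs.
Processing at 4 router(s): 4 × 2.6 ms = 10400 μs.
End-to-end = 17700 μs.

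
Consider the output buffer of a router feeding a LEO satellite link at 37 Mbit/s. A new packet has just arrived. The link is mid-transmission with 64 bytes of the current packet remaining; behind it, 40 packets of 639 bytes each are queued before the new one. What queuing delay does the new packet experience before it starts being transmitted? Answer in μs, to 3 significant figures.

5540 μs

Each queued packet: L/R = 5112/37000000 = 138.162 μs.
40 queued → 5526.49 μs.
Plus remaining 512 bits of current packet: 13.8378 μs.
Queuing delay = 5540 μs.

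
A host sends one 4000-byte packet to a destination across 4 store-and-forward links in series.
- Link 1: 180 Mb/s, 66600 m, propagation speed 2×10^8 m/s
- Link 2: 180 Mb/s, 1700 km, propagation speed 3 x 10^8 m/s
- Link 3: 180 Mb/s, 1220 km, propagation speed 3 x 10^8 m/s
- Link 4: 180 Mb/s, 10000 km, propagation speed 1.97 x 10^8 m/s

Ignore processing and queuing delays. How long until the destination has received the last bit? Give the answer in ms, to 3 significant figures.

61.5 ms

L = 4000 × 8 = 32000 bits.
Transmission delay per hop = L/R = 32000/180000000 = 0.177778 ms; 4 hops → 0.711111 ms.
Propagation delays (d/s per hop): 0.333, 5.66667, 4.06667, 50.7614 ms; sum = 60.8278 ms.
End-to-end = 61.5 ms.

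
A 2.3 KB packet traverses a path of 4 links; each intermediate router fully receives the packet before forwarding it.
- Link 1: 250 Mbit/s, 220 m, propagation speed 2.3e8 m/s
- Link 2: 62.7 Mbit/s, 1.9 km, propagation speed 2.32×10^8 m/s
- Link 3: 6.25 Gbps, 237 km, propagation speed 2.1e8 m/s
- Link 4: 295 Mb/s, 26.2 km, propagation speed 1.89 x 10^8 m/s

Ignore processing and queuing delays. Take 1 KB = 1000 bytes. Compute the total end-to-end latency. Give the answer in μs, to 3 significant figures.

1710 μs

L = 18400 bits.
Transmission delays (L/R per hop): 73.6, 293.461, 2.944, 62.3729 μs; sum = 432.378 μs.
Propagation delays (d/s per hop): 0.956522, 8.18966, 1128.57, 138.624 μs; sum = 1276.34 μs.
End-to-end = 1710 μs.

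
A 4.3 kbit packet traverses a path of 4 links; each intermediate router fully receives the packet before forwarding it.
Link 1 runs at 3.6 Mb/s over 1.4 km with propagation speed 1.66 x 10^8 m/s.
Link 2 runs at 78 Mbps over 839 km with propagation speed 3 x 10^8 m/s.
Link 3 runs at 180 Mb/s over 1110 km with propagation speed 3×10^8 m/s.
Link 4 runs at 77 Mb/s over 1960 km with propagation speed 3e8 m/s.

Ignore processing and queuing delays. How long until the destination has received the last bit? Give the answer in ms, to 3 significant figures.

L = 4300 bits.
Transmission delays (L/R per hop): 1.19444, 0.0551282, 0.0238889, 0.0558442 ms; sum = 1.32931 ms.
Propagation delays (d/s per hop): 0.00843373, 2.79667, 3.7, 6.53333 ms; sum = 13.0384 ms.
End-to-end = 14.4 ms.

14.4 ms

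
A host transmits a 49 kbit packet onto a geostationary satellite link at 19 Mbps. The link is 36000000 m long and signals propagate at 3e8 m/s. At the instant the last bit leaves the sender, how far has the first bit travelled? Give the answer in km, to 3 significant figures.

774 km

t_tx = L/R = 49000/19000000 = 0.00257895 s.
Distance = s × t_tx = 300000000 × 0.00257895 = 774 km.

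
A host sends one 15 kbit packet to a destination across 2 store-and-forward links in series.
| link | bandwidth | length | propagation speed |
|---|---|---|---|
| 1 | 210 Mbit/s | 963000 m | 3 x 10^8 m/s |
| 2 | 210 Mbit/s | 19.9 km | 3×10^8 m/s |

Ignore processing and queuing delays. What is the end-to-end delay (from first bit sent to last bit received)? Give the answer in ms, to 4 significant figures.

3.419 ms

L = 15000 bits.
Transmission delay per hop = L/R = 15000/210000000 = 0.0714286 ms; 2 hops → 0.142857 ms.
Propagation delays (d/s per hop): 3.21, 0.0663333 ms; sum = 3.27633 ms.
End-to-end = 3.419 ms.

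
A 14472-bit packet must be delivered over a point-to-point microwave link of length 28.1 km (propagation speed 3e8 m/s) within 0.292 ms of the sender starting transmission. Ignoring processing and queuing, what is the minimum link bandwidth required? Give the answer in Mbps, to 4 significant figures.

Propagation delay = 28100 / 300000000 = 0.0936667 ms.
Transmission budget = 0.292 − 0.0936667 = 0.198333 ms.
R ≥ L / t_tx = 14472 bits / 0.000198333 s = 72.97 Mbps.

72.97 Mbps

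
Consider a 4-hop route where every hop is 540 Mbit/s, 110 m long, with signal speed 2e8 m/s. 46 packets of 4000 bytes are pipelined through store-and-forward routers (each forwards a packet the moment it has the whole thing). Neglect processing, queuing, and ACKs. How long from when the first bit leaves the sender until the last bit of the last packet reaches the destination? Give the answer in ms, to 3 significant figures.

Per-hop transmission t_tx = L/R = 32000/540000000 = 0.0592593 ms.
Per-hop propagation t_prop = 110/200000000 = 0.00055 ms.
Pipeline fill: first packet needs 4·t_tx to clear all hops; remaining 45 packets each add one t_tx.
Total = (4+46-1)·t_tx + 4·t_prop = 49·0.0592593 + 4·0.00055 = 2.91 ms.

2.91 ms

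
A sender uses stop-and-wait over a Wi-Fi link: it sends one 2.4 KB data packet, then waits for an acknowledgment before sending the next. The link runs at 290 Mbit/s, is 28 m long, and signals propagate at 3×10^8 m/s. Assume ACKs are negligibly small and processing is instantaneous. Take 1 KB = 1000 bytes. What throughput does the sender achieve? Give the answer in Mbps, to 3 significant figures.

t_tx = L/R = 19200/290000000 = 6.62069e-05 s.
t_prop = 28/300000000 = 9.33333e-08 s; RTT = 1.86667e-07 s.
Cycle = t_tx + RTT = 6.63936e-05 s.
Throughput = L / cycle = 19200 / 6.63936e-05 = 289 Mbps.

289 Mbps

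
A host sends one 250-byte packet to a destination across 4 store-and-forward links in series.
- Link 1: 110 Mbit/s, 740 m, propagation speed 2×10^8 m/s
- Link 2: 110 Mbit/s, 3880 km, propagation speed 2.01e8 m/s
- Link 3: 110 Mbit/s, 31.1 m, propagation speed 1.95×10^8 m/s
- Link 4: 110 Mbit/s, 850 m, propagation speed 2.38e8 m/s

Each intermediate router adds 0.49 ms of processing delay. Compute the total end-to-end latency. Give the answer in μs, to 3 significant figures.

20900 μs

L = 250 × 8 = 2000 bits.
Transmission delay per hop = L/R = 2000/110000000 = 18.1818 μs; 4 hops → 72.7273 μs.
Propagation delays (d/s per hop): 3.7, 19303.5, 0.159487, 3.57143 μs; sum = 19310.9 μs.
Processing at 3 router(s): 3 × 0.49 ms = 1470 μs.
End-to-end = 20900 μs.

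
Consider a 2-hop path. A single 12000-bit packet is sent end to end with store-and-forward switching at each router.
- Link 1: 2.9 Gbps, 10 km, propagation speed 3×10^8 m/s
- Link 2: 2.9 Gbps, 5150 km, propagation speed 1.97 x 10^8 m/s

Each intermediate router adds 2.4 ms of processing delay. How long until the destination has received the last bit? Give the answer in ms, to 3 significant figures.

28.6 ms

Transmission delay per hop = L/R = 12000/2900000000 = 0.00413793 ms; 2 hops → 0.00827586 ms.
Propagation delays (d/s per hop): 0.0333333, 26.1421 ms; sum = 26.1755 ms.
Processing at 1 router(s): 1 × 2.4 ms = 2.4 ms.
End-to-end = 28.6 ms.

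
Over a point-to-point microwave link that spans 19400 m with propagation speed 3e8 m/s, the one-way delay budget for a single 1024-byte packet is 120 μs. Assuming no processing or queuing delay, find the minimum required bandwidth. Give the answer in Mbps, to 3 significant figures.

148 Mbps

L = 8192 bits.
Propagation delay = 19400 / 300000000 = 64.6667 μs.
Transmission budget = 120 − 64.6667 = 55.3333 μs.
R ≥ L / t_tx = 8192 bits / 5.53333e-05 s = 148 Mbps.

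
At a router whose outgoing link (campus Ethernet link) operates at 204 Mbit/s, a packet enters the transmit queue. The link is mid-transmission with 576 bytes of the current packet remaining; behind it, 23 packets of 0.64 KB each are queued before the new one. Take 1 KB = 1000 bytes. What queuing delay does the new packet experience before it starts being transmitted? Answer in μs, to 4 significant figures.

Each queued packet: L/R = 5120/204000000 = 25.098 μs.
23 queued → 577.255 μs.
Plus remaining 4608 bits of current packet: 22.5882 μs.
Queuing delay = 599.8 μs.

599.8 μs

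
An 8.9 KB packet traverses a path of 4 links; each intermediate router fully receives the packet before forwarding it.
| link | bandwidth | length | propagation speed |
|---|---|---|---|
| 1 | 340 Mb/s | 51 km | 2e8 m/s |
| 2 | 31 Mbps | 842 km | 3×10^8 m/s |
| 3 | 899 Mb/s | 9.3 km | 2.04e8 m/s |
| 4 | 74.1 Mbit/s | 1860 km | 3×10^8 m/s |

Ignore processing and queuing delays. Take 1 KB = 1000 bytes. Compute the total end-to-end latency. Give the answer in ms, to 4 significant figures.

L = 71200 bits.
Transmission delays (L/R per hop): 0.209412, 2.29677, 0.0791991, 0.960864 ms; sum = 3.54625 ms.
Propagation delays (d/s per hop): 0.255, 2.80667, 0.0455882, 6.2 ms; sum = 9.30725 ms.
End-to-end = 12.85 ms.

12.85 ms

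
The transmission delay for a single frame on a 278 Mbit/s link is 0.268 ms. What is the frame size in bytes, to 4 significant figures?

L = R × t_tx = 278000000 b/s × 0.000268 s = 74504 bits.
In bytes: 74504 / 8 = 9313 bytes.

9313 bytes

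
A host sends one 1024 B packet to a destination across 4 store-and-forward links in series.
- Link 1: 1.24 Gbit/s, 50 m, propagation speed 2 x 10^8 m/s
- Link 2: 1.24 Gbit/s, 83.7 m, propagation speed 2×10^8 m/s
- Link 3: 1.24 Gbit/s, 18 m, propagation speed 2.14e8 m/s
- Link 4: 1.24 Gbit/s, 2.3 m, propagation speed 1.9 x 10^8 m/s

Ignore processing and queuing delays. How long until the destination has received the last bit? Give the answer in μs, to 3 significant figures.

L = 1024 × 8 = 8192 bits.
Transmission delay per hop = L/R = 8192/1240000000 = 6.60645 μs; 4 hops → 26.4258 μs.
Propagation delays (d/s per hop): 0.25, 0.4185, 0.0841121, 0.0121053 μs; sum = 0.764717 μs.
End-to-end = 27.2 μs.

27.2 μs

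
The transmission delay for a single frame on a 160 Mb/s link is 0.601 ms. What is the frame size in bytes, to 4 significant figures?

L = R × t_tx = 160000000 b/s × 0.000601 s = 96160 bits.
In bytes: 96160 / 8 = 12020 bytes.

12020 bytes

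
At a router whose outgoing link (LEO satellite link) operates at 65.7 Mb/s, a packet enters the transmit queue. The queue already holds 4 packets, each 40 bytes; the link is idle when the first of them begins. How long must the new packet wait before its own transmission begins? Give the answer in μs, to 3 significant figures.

19.5 μs

Each queued packet: L/R = 320/65700000 = 4.87062 μs.
4 queued → 19.4825 μs.
Queuing delay = 19.5 μs.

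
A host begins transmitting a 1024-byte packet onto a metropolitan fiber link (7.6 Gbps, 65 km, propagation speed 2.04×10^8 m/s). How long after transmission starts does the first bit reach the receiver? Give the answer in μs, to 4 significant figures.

First bit experiences only propagation delay: d/s = 65000/204000000 = 318.6 μs.

318.6 μs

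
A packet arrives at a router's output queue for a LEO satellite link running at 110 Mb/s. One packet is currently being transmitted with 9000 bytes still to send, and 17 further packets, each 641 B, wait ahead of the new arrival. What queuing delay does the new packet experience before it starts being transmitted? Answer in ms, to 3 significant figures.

Each queued packet: L/R = 5128/110000000 = 0.0466182 ms.
17 queued → 0.792509 ms.
Plus remaining 72000 bits of current packet: 0.654545 ms.
Queuing delay = 1.45 ms.

1.45 ms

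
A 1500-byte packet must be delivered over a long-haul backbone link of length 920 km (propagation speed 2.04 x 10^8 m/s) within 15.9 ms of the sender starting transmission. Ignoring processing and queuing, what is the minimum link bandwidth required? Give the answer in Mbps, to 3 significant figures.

L = 12000 bits.
Propagation delay = 920000 / 204000000 = 4.5098 ms.
Transmission budget = 15.9 − 4.5098 = 11.3902 ms.
R ≥ L / t_tx = 12000 bits / 0.0113902 s = 1.05 Mbps.

1.05 Mbps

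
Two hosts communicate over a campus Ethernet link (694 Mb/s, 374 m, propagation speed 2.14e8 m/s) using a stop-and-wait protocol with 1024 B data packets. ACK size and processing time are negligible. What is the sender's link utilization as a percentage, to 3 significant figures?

t_tx = L/R = 8192/694000000 = 1.1804e-05 s.
t_prop = 374/214000000 = 1.74766e-06 s; RTT = 3.49533e-06 s.
Cycle = t_tx + RTT = 1.52994e-05 s.
Utilization = t_tx / cycle = 1.1804e-05/1.52994e-05 = 77.2 %.

77.2 %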